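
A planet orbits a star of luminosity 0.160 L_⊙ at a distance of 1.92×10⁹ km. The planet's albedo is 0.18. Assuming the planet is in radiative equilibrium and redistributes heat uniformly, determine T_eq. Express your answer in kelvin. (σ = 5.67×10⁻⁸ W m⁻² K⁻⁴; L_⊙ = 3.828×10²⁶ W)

d = 1.92×10⁹ km = 1.92×10¹² m.
L = 0.160 × 3.828×10²⁶ = 6.12×10²⁵ W.
Flux: S = L/(4πd²) = 6.12×10²⁵/(4π×(1.92×10¹²)²) = 1.32 W m⁻².
Energy balance: absorbed = emitted ⇒ πR²·S(1−A) = 4πR²·σT_eq⁴, so T_eq⁴ = S(1−A)/(4σ).
T_eq = [1.32 × 0.82 / (4 × 5.67×10⁻⁸)]^(1/4) = (4.78×10⁶)^(1/4) = 46.8 K.

T_eq ≈ 46.8 K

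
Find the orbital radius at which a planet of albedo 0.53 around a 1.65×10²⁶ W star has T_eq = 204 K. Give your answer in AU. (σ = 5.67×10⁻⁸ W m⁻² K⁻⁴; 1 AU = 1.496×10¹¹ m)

From T_eq⁴ = L(1−A)/(16πσd²): d = √[L(1−A)/(16πσT_eq⁴)].
d = √[1.65×10²⁶ × 0.47 / (16π × 5.67×10⁻⁸ × (204)⁴)] = 1.25×10¹¹ m = 0.838 AU.

d ≈ 0.838 AU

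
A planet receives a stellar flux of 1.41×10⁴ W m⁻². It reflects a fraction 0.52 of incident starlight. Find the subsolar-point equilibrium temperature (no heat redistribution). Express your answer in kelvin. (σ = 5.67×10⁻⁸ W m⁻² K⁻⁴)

T_ss ≈ 588 K

At the subsolar point the surface absorbs S(1−A) and emits σT⁴ per unit area — no factor of 4, since only the local patch is in balance.
T = [1.41×10⁴ × 0.48 / 5.67×10⁻⁸]^(1/4) = (1.19×10¹¹)^(1/4) = 588 K.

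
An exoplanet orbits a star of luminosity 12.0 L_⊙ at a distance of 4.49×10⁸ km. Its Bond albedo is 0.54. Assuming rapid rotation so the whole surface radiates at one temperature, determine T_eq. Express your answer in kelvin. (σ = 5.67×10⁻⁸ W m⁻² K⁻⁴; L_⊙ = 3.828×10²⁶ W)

T_eq ≈ 246 K

d = 4.49×10⁸ km = 4.49×10¹¹ m.
L = 12.0 × 3.828×10²⁶ = 4.59×10²⁷ W.
Flux: S = L/(4πd²) = 4.59×10²⁷/(4π×(4.49×10¹¹)²) = 1810 W m⁻².
Energy balance: absorbed = emitted ⇒ πR²·S(1−A) = 4πR²·σT_eq⁴, so T_eq⁴ = S(1−A)/(4σ).
T_eq = [1810 × 0.46 / (4 × 5.67×10⁻⁸)]^(1/4) = (3.68×10⁹)^(1/4) = 246 K.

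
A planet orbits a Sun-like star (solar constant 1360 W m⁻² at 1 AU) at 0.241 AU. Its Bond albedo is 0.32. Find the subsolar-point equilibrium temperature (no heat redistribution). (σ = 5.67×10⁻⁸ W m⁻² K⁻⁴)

Flux at 0.241 AU: S = 1360/0.241² = 2.34×10⁴ W m⁻².
At the subsolar point the surface absorbs S(1−A) and emits σT⁴ per unit area — no factor of 4, since only the local patch is in balance.
T = [2.34×10⁴ × 0.68 / 5.67×10⁻⁸]^(1/4) = (2.81×10¹¹)^(1/4) = 728 K.

T_ss ≈ 728 K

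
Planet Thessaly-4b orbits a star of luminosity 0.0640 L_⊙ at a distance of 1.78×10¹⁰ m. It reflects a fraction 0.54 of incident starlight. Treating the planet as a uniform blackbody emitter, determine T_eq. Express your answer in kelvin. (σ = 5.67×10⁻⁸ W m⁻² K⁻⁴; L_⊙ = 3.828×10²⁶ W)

L = 0.0640 × 3.828×10²⁶ = 2.45×10²⁵ W.
Flux: S = L/(4πd²) = 2.45×10²⁵/(4π×(1.78×10¹⁰)²) = 6150 W m⁻².
Energy balance: absorbed = emitted ⇒ πR²·S(1−A) = 4πR²·σT_eq⁴, so T_eq⁴ = S(1−A)/(4σ).
T_eq = [6150 × 0.46 / (4 × 5.67×10⁻⁸)]^(1/4) = (1.25×10¹⁰)^(1/4) = 334 K.

T_eq ≈ 334 K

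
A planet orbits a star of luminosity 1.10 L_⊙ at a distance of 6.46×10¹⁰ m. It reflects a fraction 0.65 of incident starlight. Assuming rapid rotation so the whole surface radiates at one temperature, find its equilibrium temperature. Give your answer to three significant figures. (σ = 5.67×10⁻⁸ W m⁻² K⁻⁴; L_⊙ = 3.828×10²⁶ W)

T_eq ≈ 334 K

L = 1.10 × 3.828×10²⁶ = 4.21×10²⁶ W.
Flux: S = L/(4πd²) = 4.21×10²⁶/(4π×(6.46×10¹⁰)²) = 8030 W m⁻².
Energy balance: absorbed = emitted ⇒ πR²·S(1−A) = 4πR²·σT_eq⁴, so T_eq⁴ = S(1−A)/(4σ).
T_eq = [8030 × 0.35 / (4 × 5.67×10⁻⁸)]^(1/4) = (1.24×10¹⁰)^(1/4) = 334 K.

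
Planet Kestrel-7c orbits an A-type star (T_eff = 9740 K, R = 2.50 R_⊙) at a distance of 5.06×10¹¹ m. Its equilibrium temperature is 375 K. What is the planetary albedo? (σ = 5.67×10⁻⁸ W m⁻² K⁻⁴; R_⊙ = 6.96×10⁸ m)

A ≈ 0.26

R_⋆ = 2.50 × 6.96×10⁸ = 1.74×10⁹ m.
L = 4πR_⋆²σT_⋆⁴ = 4π(1.74×10⁹)² × 5.67×10⁻⁸ × (9740)⁴ = 1.94×10²⁸ W.
S = L/(4πd²) = 6030 W m⁻².
From T_eq⁴ = S(1−A)/(4σ): 1−A = 4σT_eq⁴/S.
1−A = 4 × 5.67×10⁻⁸ × (375)⁴ / 6030 = 0.743.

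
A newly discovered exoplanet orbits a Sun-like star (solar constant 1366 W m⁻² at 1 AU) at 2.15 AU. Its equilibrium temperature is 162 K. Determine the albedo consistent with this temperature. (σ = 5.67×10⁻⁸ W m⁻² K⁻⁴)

Flux at 2.15 AU: S = 1366/2.15² = 296 W m⁻².
From T_eq⁴ = S(1−A)/(4σ): 1−A = 4σT_eq⁴/S.
1−A = 4 × 5.67×10⁻⁸ × (162)⁴ / 296 = 0.529.

A ≈ 0.47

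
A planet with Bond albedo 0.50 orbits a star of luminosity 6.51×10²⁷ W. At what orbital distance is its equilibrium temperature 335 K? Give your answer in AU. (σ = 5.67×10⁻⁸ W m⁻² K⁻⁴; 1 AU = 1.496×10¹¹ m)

d ≈ 2.01 AU

From T_eq⁴ = L(1−A)/(16πσd²): d = √[L(1−A)/(16πσT_eq⁴)].
d = √[6.51×10²⁷ × 0.50 / (16π × 5.67×10⁻⁸ × (335)⁴)] = 3.01×10¹¹ m = 2.01 AU.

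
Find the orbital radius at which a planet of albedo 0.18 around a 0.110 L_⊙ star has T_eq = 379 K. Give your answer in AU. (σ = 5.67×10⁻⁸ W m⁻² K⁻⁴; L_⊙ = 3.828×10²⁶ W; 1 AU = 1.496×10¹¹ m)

L = 0.110 × 3.828×10²⁶ = 4.21×10²⁵ W.
From T_eq⁴ = L(1−A)/(16πσd²): d = √[L(1−A)/(16πσT_eq⁴)].
d = √[4.21×10²⁵ × 0.82 / (16π × 5.67×10⁻⁸ × (379)⁴)] = 2.42×10¹⁰ m = 0.162 AU.

d ≈ 0.162 AU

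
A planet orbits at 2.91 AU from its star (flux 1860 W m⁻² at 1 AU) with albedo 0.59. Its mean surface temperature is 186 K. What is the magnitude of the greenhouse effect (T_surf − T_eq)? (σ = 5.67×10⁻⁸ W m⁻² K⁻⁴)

ΔT ≈ 44.8 K

S = 1860/2.91² = 219.6 W m⁻².
T_eq = [S(1−A)/(4σ)]^(1/4) = [219.6×0.41/(4×5.67×10⁻⁸)]^(1/4) = 141.2 K.
ΔT = T_surf − T_eq = 186 − 141.2.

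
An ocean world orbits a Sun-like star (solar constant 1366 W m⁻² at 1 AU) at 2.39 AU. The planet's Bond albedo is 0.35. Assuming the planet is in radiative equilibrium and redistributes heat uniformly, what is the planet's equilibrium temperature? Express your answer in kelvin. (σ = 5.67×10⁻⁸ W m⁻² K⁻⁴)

T_eq ≈ 162 K

Flux at 2.39 AU: S = 1366/2.39² = 239 W m⁻².
Energy balance: absorbed = emitted ⇒ πR²·S(1−A) = 4πR²·σT_eq⁴, so T_eq⁴ = S(1−A)/(4σ).
T_eq = [239 × 0.65 / (4 × 5.67×10⁻⁸)]^(1/4) = (6.85×10⁸)^(1/4) = 162 K.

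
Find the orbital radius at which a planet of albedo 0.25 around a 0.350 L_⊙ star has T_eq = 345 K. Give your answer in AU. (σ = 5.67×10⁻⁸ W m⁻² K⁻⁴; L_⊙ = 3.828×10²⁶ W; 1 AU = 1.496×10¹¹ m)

L = 0.350 × 3.828×10²⁶ = 1.34×10²⁶ W.
From T_eq⁴ = L(1−A)/(16πσd²): d = √[L(1−A)/(16πσT_eq⁴)].
d = √[1.34×10²⁶ × 0.75 / (16π × 5.67×10⁻⁸ × (345)⁴)] = 4.99×10¹⁰ m = 0.333 AU.

d ≈ 0.333 AU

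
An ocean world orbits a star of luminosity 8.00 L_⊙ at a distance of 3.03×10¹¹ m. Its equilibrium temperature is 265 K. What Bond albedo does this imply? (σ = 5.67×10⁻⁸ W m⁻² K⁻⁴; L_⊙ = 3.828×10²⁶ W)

A ≈ 0.58

L = 8.00 × 3.828×10²⁶ = 3.06×10²⁷ W.
Flux: S = L/(4πd²) = 3.06×10²⁷/(4π×(3.03×10¹¹)²) = 2650 W m⁻².
From T_eq⁴ = S(1−A)/(4σ): 1−A = 4σT_eq⁴/S.
1−A = 4 × 5.67×10⁻⁸ × (265)⁴ / 2650 = 0.421.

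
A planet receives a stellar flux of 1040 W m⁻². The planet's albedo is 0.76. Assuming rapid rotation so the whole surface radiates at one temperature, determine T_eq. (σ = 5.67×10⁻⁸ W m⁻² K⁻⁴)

Energy balance: absorbed = emitted ⇒ πR²·S(1−A) = 4πR²·σT_eq⁴, so T_eq⁴ = S(1−A)/(4σ).
T_eq = [1040 × 0.24 / (4 × 5.67×10⁻⁸)]^(1/4) = (1.10×10⁹)^(1/4) = 182 K.

T_eq ≈ 182 K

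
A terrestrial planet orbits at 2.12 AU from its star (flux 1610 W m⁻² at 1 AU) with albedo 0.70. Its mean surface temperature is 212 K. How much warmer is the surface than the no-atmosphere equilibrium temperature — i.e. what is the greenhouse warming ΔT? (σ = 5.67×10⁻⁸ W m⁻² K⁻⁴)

ΔT ≈ 64.5 K

S = 1610/2.12² = 358.2 W m⁻².
T_eq = [S(1−A)/(4σ)]^(1/4) = [358.2×0.30/(4×5.67×10⁻⁸)]^(1/4) = 147.5 K.
ΔT = T_surf − T_eq = 212 − 147.5.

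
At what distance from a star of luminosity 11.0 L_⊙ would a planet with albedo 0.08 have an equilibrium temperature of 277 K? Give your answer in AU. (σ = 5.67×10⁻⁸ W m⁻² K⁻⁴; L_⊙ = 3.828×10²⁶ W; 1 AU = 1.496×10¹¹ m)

d ≈ 3.21 AU

L = 11.0 × 3.828×10²⁶ = 4.21×10²⁷ W.
From T_eq⁴ = L(1−A)/(16πσd²): d = √[L(1−A)/(16πσT_eq⁴)].
d = √[4.21×10²⁷ × 0.92 / (16π × 5.67×10⁻⁸ × (277)⁴)] = 4.80×10¹¹ m = 3.21 AU.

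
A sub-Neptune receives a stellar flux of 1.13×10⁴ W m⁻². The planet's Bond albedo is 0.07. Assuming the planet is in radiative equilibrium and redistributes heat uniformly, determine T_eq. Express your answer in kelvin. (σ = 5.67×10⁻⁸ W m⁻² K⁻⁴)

T_eq ≈ 464 K

Energy balance: absorbed = emitted ⇒ πR²·S(1−A) = 4πR²·σT_eq⁴, so T_eq⁴ = S(1−A)/(4σ).
T_eq = [1.13×10⁴ × 0.93 / (4 × 5.67×10⁻⁸)]^(1/4) = (4.63×10¹⁰)^(1/4) = 464 K.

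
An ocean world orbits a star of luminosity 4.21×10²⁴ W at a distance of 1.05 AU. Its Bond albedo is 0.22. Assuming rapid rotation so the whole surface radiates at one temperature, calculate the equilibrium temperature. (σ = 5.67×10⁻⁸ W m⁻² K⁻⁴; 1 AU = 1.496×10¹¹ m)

d = 1.05 AU = 1.57×10¹¹ m.
Flux: S = L/(4πd²) = 4.21×10²⁴/(4π×(1.57×10¹¹)²) = 13.6 W m⁻².
Energy balance: absorbed = emitted ⇒ πR²·S(1−A) = 4πR²·σT_eq⁴, so T_eq⁴ = S(1−A)/(4σ).
T_eq = [13.6 × 0.78 / (4 × 5.67×10⁻⁸)]^(1/4) = (4.67×10⁷)^(1/4) = 82.7 K.

T_eq ≈ 82.7 K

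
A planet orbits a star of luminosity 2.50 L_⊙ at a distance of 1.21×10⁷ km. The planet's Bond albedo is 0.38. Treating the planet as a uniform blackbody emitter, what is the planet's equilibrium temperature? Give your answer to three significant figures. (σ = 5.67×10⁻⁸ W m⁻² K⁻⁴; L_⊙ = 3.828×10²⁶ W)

T_eq ≈ 1090 K

d = 1.21×10⁷ km = 1.21×10¹⁰ m.
L = 2.50 × 3.828×10²⁶ = 9.57×10²⁶ W.
Flux: S = L/(4πd²) = 9.57×10²⁶/(4π×(1.21×10¹⁰)²) = 5.20×10⁵ W m⁻².
Energy balance: absorbed = emitted ⇒ πR²·S(1−A) = 4πR²·σT_eq⁴, so T_eq⁴ = S(1−A)/(4σ).
T_eq = [5.20×10⁵ × 0.62 / (4 × 5.67×10⁻⁸)]^(1/4) = (1.42×10¹²)^(1/4) = 1090 K.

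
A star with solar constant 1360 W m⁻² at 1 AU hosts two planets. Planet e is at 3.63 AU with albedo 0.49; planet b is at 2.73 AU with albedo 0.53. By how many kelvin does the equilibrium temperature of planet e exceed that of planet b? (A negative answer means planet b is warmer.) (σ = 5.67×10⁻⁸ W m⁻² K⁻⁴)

T_eq = [S₀(1−A)/(4σd²)]^(1/4), so T ∝ (1−A)^(1/4) / √d.
T₁ = [1360×0.51/(4×5.67×10⁻⁸×3.63²)]^(1/4) = 123.43 K.
T₂ = [1360×0.47/(4×5.67×10⁻⁸×2.73²)]^(1/4) = 139.45 K.

ΔT ≈ -16.0 K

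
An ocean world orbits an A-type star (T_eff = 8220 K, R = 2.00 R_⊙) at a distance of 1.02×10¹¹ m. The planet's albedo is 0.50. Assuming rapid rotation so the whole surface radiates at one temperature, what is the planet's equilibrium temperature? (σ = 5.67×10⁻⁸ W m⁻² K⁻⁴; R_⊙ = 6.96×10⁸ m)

R_⋆ = 2.00 × 6.96×10⁸ = 1.39×10⁹ m.
L = 4πR_⋆²σT_⋆⁴ = 4π(1.39×10⁹)² × 5.67×10⁻⁸ × (8220)⁴ = 6.30×10²⁷ W.
S = L/(4πd²) = 4.82×10⁴ W m⁻².
Energy balance: absorbed = emitted ⇒ πR²·S(1−A) = 4πR²·σT_eq⁴, so T_eq⁴ = S(1−A)/(4σ).
T_eq = [4.82×10⁴ × 0.50 / (4 × 5.67×10⁻⁸)]^(1/4) = (1.06×10¹¹)^(1/4) = 571 K.

T_eq ≈ 571 K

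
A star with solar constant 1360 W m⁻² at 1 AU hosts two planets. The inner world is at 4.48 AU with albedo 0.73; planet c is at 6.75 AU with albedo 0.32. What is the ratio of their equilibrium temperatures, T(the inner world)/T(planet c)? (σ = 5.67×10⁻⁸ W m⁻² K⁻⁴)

T₁/T₂ ≈ 0.974

T_eq = [S₀(1−A)/(4σd²)]^(1/4), so T ∝ (1−A)^(1/4) / √d.
T₁ = [1360×0.27/(4×5.67×10⁻⁸×4.48²)]^(1/4) = 94.77 K.
T₂ = [1360×0.68/(4×5.67×10⁻⁸×6.75²)]^(1/4) = 97.26 K.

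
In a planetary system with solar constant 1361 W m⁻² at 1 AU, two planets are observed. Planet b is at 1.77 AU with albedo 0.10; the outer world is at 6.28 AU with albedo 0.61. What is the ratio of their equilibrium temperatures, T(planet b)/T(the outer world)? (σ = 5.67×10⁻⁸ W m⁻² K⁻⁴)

T₁/T₂ ≈ 2.322

T_eq = [S₀(1−A)/(4σd²)]^(1/4), so T ∝ (1−A)^(1/4) / √d.
T₁ = [1361×0.90/(4×5.67×10⁻⁸×1.77²)]^(1/4) = 203.76 K.
T₂ = [1361×0.39/(4×5.67×10⁻⁸×6.28²)]^(1/4) = 87.77 K.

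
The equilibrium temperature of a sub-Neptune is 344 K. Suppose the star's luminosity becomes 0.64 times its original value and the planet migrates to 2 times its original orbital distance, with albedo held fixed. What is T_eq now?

T_eq ∝ L^(1/4) · d^(−1/2).
T′ = 344 × 0.64^(1/4) / 2^(1/2) = 218 K.

T_eq ≈ 218 K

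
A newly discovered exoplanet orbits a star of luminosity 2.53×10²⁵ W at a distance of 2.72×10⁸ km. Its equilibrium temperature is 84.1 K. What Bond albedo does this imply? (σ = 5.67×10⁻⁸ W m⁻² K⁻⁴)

d = 2.72×10⁸ km = 2.72×10¹¹ m.
Flux: S = L/(4πd²) = 2.53×10²⁵/(4π×(2.72×10¹¹)²) = 27.2 W m⁻².
From T_eq⁴ = S(1−A)/(4σ): 1−A = 4σT_eq⁴/S.
1−A = 4 × 5.67×10⁻⁸ × (84.1)⁴ / 27.2 = 0.417.

A ≈ 0.58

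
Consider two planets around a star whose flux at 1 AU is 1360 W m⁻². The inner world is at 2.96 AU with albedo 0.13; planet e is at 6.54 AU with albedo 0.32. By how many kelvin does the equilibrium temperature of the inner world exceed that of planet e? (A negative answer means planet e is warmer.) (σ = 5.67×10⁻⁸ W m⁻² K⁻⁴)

T_eq = [S₀(1−A)/(4σd²)]^(1/4), so T ∝ (1−A)^(1/4) / √d.
T₁ = [1360×0.87/(4×5.67×10⁻⁸×2.96²)]^(1/4) = 156.21 K.
T₂ = [1360×0.68/(4×5.67×10⁻⁸×6.54²)]^(1/4) = 98.81 K.

ΔT ≈ 57.4 K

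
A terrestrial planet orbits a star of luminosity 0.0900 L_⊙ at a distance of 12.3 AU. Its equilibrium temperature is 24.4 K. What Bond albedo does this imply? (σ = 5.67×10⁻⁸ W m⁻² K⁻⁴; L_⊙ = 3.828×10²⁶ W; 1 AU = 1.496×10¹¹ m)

A ≈ 0.90

d = 12.3 AU = 1.84×10¹² m.
L = 0.0900 × 3.828×10²⁶ = 3.45×10²⁵ W.
Flux: S = L/(4πd²) = 3.45×10²⁵/(4π×(1.84×10¹²)²) = 0.810 W m⁻².
From T_eq⁴ = S(1−A)/(4σ): 1−A = 4σT_eq⁴/S.
1−A = 4 × 5.67×10⁻⁸ × (24.4)⁴ / 0.810 = 0.099.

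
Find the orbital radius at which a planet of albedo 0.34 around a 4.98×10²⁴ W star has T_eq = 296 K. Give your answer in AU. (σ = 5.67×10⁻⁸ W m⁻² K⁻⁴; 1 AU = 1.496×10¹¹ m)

From T_eq⁴ = L(1−A)/(16πσd²): d = √[L(1−A)/(16πσT_eq⁴)].
d = √[4.98×10²⁴ × 0.66 / (16π × 5.67×10⁻⁸ × (296)⁴)] = 1.23×10¹⁰ m = 0.0819 AU.

d ≈ 0.0819 AU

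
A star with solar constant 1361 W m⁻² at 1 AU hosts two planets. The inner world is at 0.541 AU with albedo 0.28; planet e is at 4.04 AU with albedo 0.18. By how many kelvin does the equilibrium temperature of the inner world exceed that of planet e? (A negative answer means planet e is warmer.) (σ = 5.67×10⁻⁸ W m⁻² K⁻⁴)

T_eq = [S₀(1−A)/(4σd²)]^(1/4), so T ∝ (1−A)^(1/4) / √d.
T₁ = [1361×0.72/(4×5.67×10⁻⁸×0.541²)]^(1/4) = 348.57 K.
T₂ = [1361×0.82/(4×5.67×10⁻⁸×4.04²)]^(1/4) = 131.77 K.

ΔT ≈ 216.8 K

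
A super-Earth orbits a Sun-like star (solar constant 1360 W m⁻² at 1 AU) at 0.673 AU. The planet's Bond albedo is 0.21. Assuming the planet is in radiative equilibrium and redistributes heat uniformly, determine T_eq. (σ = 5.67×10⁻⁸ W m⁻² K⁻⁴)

T_eq ≈ 320 K

Flux at 0.673 AU: S = 1360/0.673² = 3000 W m⁻².
Energy balance: absorbed = emitted ⇒ πR²·S(1−A) = 4πR²·σT_eq⁴, so T_eq⁴ = S(1−A)/(4σ).
T_eq = [3000 × 0.79 / (4 × 5.67×10⁻⁸)]^(1/4) = (1.05×10¹⁰)^(1/4) = 320 K.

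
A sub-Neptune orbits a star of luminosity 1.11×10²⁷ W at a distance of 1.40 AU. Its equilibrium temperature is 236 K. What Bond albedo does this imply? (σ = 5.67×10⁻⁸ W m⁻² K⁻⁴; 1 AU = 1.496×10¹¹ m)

d = 1.40 AU = 2.09×10¹¹ m.
Flux: S = L/(4πd²) = 1.11×10²⁷/(4π×(2.09×10¹¹)²) = 2010 W m⁻².
From T_eq⁴ = S(1−A)/(4σ): 1−A = 4σT_eq⁴/S.
1−A = 4 × 5.67×10⁻⁸ × (236)⁴ / 2010 = 0.349.

A ≈ 0.65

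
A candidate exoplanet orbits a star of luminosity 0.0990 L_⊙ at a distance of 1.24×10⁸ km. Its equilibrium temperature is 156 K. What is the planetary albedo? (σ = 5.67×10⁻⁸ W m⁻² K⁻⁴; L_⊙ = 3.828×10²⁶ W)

d = 1.24×10⁸ km = 1.24×10¹¹ m.
L = 0.0990 × 3.828×10²⁶ = 3.79×10²⁵ W.
Flux: S = L/(4πd²) = 3.79×10²⁵/(4π×(1.24×10¹¹)²) = 196 W m⁻².
From T_eq⁴ = S(1−A)/(4σ): 1−A = 4σT_eq⁴/S.
1−A = 4 × 5.67×10⁻⁸ × (156)⁴ / 196 = 0.685.

A ≈ 0.32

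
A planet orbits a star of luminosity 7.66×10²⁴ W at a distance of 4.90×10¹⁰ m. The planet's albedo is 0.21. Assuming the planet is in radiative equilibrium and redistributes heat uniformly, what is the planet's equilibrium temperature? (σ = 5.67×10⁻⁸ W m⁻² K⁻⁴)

Flux: S = L/(4πd²) = 7.66×10²⁴/(4π×(4.90×10¹⁰)²) = 254 W m⁻².
Energy balance: absorbed = emitted ⇒ πR²·S(1−A) = 4πR²·σT_eq⁴, so T_eq⁴ = S(1−A)/(4σ).
T_eq = [254 × 0.79 / (4 × 5.67×10⁻⁸)]^(1/4) = (8.84×10⁸)^(1/4) = 172 K.

T_eq ≈ 172 K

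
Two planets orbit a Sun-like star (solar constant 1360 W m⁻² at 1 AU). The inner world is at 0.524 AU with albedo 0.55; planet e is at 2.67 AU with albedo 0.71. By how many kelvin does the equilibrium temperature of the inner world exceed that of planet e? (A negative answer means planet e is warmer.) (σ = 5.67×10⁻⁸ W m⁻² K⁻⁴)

T_eq = [S₀(1−A)/(4σd²)]^(1/4), so T ∝ (1−A)^(1/4) / √d.
T₁ = [1360×0.45/(4×5.67×10⁻⁸×0.524²)]^(1/4) = 314.86 K.
T₂ = [1360×0.29/(4×5.67×10⁻⁸×2.67²)]^(1/4) = 124.97 K.

ΔT ≈ 189.9 K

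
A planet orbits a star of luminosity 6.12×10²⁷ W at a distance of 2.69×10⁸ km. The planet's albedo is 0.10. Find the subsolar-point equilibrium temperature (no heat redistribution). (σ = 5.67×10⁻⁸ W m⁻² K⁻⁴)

d = 2.69×10⁸ km = 2.69×10¹¹ m.
Flux: S = L/(4πd²) = 6.12×10²⁷/(4π×(2.69×10¹¹)²) = 6730 W m⁻².
At the subsolar point the surface absorbs S(1−A) and emits σT⁴ per unit area — no factor of 4, since only the local patch is in balance.
T = [6730 × 0.90 / 5.67×10⁻⁸]^(1/4) = (1.07×10¹¹)^(1/4) = 572 K.

T_ss ≈ 572 K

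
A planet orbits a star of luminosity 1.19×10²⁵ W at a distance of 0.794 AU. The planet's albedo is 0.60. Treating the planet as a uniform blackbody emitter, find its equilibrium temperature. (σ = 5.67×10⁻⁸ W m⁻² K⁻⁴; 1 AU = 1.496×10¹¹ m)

T_eq ≈ 104 K

d = 0.794 AU = 1.19×10¹¹ m.
Flux: S = L/(4πd²) = 1.19×10²⁵/(4π×(1.19×10¹¹)²) = 67.1 W m⁻².
Energy balance: absorbed = emitted ⇒ πR²·S(1−A) = 4πR²·σT_eq⁴, so T_eq⁴ = S(1−A)/(4σ).
T_eq = [67.1 × 0.40 / (4 × 5.67×10⁻⁸)]^(1/4) = (1.18×10⁸)^(1/4) = 104 K.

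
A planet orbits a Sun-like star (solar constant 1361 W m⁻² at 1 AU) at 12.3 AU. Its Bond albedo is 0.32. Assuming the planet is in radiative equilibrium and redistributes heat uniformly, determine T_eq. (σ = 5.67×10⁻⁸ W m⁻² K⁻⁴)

Flux at 12.3 AU: S = 1361/12.3² = 9.00 W m⁻².
Energy balance: absorbed = emitted ⇒ πR²·S(1−A) = 4πR²·σT_eq⁴, so T_eq⁴ = S(1−A)/(4σ).
T_eq = [9.00 × 0.68 / (4 × 5.67×10⁻⁸)]^(1/4) = (2.70×10⁷)^(1/4) = 72.1 K.

T_eq ≈ 72.1 K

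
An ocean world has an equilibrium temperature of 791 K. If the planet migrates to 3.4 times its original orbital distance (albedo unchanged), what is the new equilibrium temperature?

T_eq ∝ L^(1/4) · d^(−1/2).
T′ = 791 / 3.4^(1/2) = 429 K.

T_eq ≈ 429 K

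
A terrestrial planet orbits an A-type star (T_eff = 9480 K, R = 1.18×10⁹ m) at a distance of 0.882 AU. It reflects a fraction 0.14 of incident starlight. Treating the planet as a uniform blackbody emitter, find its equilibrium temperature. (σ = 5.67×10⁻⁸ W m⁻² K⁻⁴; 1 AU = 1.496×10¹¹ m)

d = 0.882 AU = 1.32×10¹¹ m.
L = 4πR_⋆²σT_⋆⁴ = 4π(1.18×10⁹)² × 5.67×10⁻⁸ × (9480)⁴ = 8.01×10²⁷ W.
S = L/(4πd²) = 3.66×10⁴ W m⁻².
Energy balance: absorbed = emitted ⇒ πR²·S(1−A) = 4πR²·σT_eq⁴, so T_eq⁴ = S(1−A)/(4σ).
T_eq = [3.66×10⁴ × 0.86 / (4 × 5.67×10⁻⁸)]^(1/4) = (1.39×10¹¹)^(1/4) = 610 K.

T_eq ≈ 610 K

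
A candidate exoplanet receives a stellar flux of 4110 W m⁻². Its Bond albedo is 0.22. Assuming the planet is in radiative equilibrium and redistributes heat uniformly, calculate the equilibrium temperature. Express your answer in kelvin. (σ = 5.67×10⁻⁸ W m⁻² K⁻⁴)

T_eq ≈ 345 K

Energy balance: absorbed = emitted ⇒ πR²·S(1−A) = 4πR²·σT_eq⁴, so T_eq⁴ = S(1−A)/(4σ).
T_eq = [4110 × 0.78 / (4 × 5.67×10⁻⁸)]^(1/4) = (1.41×10¹⁰)^(1/4) = 345 K.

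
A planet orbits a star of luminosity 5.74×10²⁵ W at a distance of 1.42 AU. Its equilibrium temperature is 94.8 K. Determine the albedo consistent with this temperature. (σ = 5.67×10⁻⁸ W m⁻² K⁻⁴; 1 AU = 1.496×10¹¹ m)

d = 1.42 AU = 2.12×10¹¹ m.
Flux: S = L/(4πd²) = 5.74×10²⁵/(4π×(2.12×10¹¹)²) = 101 W m⁻².
From T_eq⁴ = S(1−A)/(4σ): 1−A = 4σT_eq⁴/S.
1−A = 4 × 5.67×10⁻⁸ × (94.8)⁴ / 101 = 0.181.

A ≈ 0.82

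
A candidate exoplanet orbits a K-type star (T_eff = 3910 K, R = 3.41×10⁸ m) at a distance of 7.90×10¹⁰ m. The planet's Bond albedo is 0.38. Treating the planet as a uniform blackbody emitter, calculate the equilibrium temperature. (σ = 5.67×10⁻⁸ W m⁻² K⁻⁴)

T_eq ≈ 161 K

L = 4πR_⋆²σT_⋆⁴ = 4π(3.41×10⁸)² × 5.67×10⁻⁸ × (3910)⁴ = 1.94×10²⁵ W.
S = L/(4πd²) = 247 W m⁻².
Energy balance: absorbed = emitted ⇒ πR²·S(1−A) = 4πR²·σT_eq⁴, so T_eq⁴ = S(1−A)/(4σ).
T_eq = [247 × 0.62 / (4 × 5.67×10⁻⁸)]^(1/4) = (6.75×10⁸)^(1/4) = 161 K.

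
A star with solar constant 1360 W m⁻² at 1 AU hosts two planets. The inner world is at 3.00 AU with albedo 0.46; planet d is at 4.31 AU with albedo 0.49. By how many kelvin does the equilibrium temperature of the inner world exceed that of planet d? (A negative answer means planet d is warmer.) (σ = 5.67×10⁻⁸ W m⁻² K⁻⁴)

T_eq = [S₀(1−A)/(4σd²)]^(1/4), so T ∝ (1−A)^(1/4) / √d.
T₁ = [1360×0.54/(4×5.67×10⁻⁸×3.00²)]^(1/4) = 137.72 K.
T₂ = [1360×0.51/(4×5.67×10⁻⁸×4.31²)]^(1/4) = 113.27 K.

ΔT ≈ 24.5 K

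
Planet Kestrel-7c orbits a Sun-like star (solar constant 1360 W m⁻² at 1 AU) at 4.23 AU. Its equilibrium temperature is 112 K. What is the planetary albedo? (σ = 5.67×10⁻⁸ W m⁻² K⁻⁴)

A ≈ 0.53

Flux at 4.23 AU: S = 1360/4.23² = 76.0 W m⁻².
From T_eq⁴ = S(1−A)/(4σ): 1−A = 4σT_eq⁴/S.
1−A = 4 × 5.67×10⁻⁸ × (112)⁴ / 76.0 = 0.470.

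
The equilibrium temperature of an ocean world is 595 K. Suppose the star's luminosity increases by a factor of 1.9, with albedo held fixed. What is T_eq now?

T_eq ≈ 699 K

T_eq ∝ L^(1/4) · d^(−1/2).
T′ = 595 × 1.9^(1/4) = 699 K.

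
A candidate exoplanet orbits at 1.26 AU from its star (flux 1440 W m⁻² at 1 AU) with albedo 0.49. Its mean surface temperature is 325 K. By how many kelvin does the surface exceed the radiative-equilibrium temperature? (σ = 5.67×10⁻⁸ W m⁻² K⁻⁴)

ΔT ≈ 112.5 K

S = 1440/1.26² = 907.0 W m⁻².
T_eq = [S(1−A)/(4σ)]^(1/4) = [907.0×0.51/(4×5.67×10⁻⁸)]^(1/4) = 212.5 K.
ΔT = T_surf − T_eq = 325 − 212.5.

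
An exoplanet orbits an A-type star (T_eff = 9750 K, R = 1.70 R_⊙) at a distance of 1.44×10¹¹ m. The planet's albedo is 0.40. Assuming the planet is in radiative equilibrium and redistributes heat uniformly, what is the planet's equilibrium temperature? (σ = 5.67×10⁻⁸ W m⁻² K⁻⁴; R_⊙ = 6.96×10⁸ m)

R_⋆ = 1.70 × 6.96×10⁸ = 1.18×10⁹ m.
L = 4πR_⋆²σT_⋆⁴ = 4π(1.18×10⁹)² × 5.67×10⁻⁸ × (9750)⁴ = 9.01×10²⁷ W.
S = L/(4πd²) = 3.46×10⁴ W m⁻².
Energy balance: absorbed = emitted ⇒ πR²·S(1−A) = 4πR²·σT_eq⁴, so T_eq⁴ = S(1−A)/(4σ).
T_eq = [3.46×10⁴ × 0.60 / (4 × 5.67×10⁻⁸)]^(1/4) = (9.15×10¹⁰)^(1/4) = 550 K.

T_eq ≈ 550 K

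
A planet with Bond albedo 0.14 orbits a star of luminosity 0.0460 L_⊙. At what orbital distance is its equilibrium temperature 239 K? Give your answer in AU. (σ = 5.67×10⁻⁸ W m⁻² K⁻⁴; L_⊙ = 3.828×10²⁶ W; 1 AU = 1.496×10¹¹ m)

d ≈ 0.270 AU

L = 0.0460 × 3.828×10²⁶ = 1.76×10²⁵ W.
From T_eq⁴ = L(1−A)/(16πσd²): d = √[L(1−A)/(16πσT_eq⁴)].
d = √[1.76×10²⁵ × 0.86 / (16π × 5.67×10⁻⁸ × (239)⁴)] = 4.04×10¹⁰ m = 0.270 AU.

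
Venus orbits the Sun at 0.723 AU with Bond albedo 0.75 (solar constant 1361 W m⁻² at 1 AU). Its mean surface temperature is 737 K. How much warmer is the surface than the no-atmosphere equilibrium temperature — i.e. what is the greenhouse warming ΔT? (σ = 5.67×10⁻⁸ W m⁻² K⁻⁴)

S = 1361/0.723² = 2604 W m⁻².
T_eq = [S(1−A)/(4σ)]^(1/4) = [2604×0.25/(4×5.67×10⁻⁸)]^(1/4) = 231.5 K.
ΔT = T_surf − T_eq = 737 − 231.5.

ΔT ≈ 505.5 K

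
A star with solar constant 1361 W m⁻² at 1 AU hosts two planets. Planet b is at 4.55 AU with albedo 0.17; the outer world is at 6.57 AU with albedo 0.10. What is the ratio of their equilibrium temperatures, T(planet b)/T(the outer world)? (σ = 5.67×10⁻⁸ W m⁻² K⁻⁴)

T_eq = [S₀(1−A)/(4σd²)]^(1/4), so T ∝ (1−A)^(1/4) / √d.
T₁ = [1361×0.83/(4×5.67×10⁻⁸×4.55²)]^(1/4) = 124.54 K.
T₂ = [1361×0.90/(4×5.67×10⁻⁸×6.57²)]^(1/4) = 105.76 K.

T₁/T₂ ≈ 1.178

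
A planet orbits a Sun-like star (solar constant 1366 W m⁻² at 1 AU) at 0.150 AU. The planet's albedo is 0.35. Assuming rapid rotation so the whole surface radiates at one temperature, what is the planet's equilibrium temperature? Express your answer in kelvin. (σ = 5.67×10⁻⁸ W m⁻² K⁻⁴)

T_eq ≈ 646 K

Flux at 0.150 AU: S = 1366/0.150² = 6.07×10⁴ W m⁻².
Energy balance: absorbed = emitted ⇒ πR²·S(1−A) = 4πR²·σT_eq⁴, so T_eq⁴ = S(1−A)/(4σ).
T_eq = [6.07×10⁴ × 0.65 / (4 × 5.67×10⁻⁸)]^(1/4) = (1.74×10¹¹)^(1/4) = 646 K.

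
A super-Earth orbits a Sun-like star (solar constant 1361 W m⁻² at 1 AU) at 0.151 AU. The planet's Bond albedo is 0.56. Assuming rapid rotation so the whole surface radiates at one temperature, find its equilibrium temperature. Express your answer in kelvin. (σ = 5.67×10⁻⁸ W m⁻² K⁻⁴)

T_eq ≈ 583 K

Flux at 0.151 AU: S = 1361/0.151² = 5.97×10⁴ W m⁻².
Energy balance: absorbed = emitted ⇒ πR²·S(1−A) = 4πR²·σT_eq⁴, so T_eq⁴ = S(1−A)/(4σ).
T_eq = [5.97×10⁴ × 0.44 / (4 × 5.67×10⁻⁸)]^(1/4) = (1.16×10¹¹)^(1/4) = 583 K.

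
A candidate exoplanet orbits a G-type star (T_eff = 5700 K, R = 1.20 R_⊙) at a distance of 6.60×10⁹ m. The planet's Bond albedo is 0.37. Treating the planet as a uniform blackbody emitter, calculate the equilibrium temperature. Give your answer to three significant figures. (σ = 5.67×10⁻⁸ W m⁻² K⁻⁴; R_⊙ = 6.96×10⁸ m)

T_eq ≈ 1280 K

R_⋆ = 1.20 × 6.96×10⁸ = 8.35×10⁸ m.
L = 4πR_⋆²σT_⋆⁴ = 4π(8.35×10⁸)² × 5.67×10⁻⁸ × (5700)⁴ = 5.25×10²⁶ W.
S = L/(4πd²) = 9.58×10⁵ W m⁻².
Energy balance: absorbed = emitted ⇒ πR²·S(1−A) = 4πR²·σT_eq⁴, so T_eq⁴ = S(1−A)/(4σ).
T_eq = [9.58×10⁵ × 0.63 / (4 × 5.67×10⁻⁸)]^(1/4) = (2.66×10¹²)^(1/4) = 1280 K.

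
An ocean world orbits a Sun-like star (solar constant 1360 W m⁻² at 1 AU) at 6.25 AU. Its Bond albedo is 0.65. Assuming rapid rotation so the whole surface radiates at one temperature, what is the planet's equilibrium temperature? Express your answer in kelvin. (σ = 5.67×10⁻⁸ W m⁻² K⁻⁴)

Flux at 6.25 AU: S = 1360/6.25² = 34.8 W m⁻².
Energy balance: absorbed = emitted ⇒ πR²·S(1−A) = 4πR²·σT_eq⁴, so T_eq⁴ = S(1−A)/(4σ).
T_eq = [34.8 × 0.35 / (4 × 5.67×10⁻⁸)]^(1/4) = (5.37×10⁷)^(1/4) = 85.6 K.

T_eq ≈ 85.6 K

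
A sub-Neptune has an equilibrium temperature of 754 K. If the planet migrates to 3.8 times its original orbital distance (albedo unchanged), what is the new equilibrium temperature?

T_eq ∝ L^(1/4) · d^(−1/2).
T′ = 754 / 3.8^(1/2) = 387 K.

T_eq ≈ 387 K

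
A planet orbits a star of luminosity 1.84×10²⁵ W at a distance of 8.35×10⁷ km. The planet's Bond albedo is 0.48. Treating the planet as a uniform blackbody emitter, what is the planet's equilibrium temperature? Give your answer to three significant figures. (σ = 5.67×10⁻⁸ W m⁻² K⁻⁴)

d = 8.35×10⁷ km = 8.35×10¹⁰ m.
Flux: S = L/(4πd²) = 1.84×10²⁵/(4π×(8.35×10¹⁰)²) = 210 W m⁻².
Energy balance: absorbed = emitted ⇒ πR²·S(1−A) = 4πR²·σT_eq⁴, so T_eq⁴ = S(1−A)/(4σ).
T_eq = [210 × 0.52 / (4 × 5.67×10⁻⁸)]^(1/4) = (4.81×10⁸)^(1/4) = 148 K.

T_eq ≈ 148 K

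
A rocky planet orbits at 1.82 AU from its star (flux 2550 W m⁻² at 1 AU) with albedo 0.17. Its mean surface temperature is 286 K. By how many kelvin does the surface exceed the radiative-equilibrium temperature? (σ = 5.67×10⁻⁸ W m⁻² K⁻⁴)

ΔT ≈ 55.6 K

S = 2550/1.82² = 769.8 W m⁻².
T_eq = [S(1−A)/(4σ)]^(1/4) = [769.8×0.83/(4×5.67×10⁻⁸)]^(1/4) = 230.4 K.
ΔT = T_surf − T_eq = 286 − 230.4.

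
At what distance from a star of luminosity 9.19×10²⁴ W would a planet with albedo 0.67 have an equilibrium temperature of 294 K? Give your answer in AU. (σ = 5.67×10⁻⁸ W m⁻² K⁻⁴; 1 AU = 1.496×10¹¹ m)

From T_eq⁴ = L(1−A)/(16πσd²): d = √[L(1−A)/(16πσT_eq⁴)].
d = √[9.19×10²⁴ × 0.33 / (16π × 5.67×10⁻⁸ × (294)⁴)] = 1.19×10¹⁰ m = 0.0798 AU.

d ≈ 0.0798 AU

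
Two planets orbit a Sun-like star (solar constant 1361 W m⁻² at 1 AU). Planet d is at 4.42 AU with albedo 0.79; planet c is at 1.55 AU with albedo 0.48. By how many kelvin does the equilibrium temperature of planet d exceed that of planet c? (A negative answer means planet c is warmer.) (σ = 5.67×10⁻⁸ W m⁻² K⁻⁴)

ΔT ≈ -100.2 K

T_eq = [S₀(1−A)/(4σd²)]^(1/4), so T ∝ (1−A)^(1/4) / √d.
T₁ = [1361×0.21/(4×5.67×10⁻⁸×4.42²)]^(1/4) = 89.62 K.
T₂ = [1361×0.52/(4×5.67×10⁻⁸×1.55²)]^(1/4) = 189.84 K.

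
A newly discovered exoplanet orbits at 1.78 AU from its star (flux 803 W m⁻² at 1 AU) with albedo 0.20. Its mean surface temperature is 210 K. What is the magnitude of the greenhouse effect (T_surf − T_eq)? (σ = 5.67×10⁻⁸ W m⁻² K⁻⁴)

ΔT ≈ 37.1 K

S = 803/1.78² = 253.4 W m⁻².
T_eq = [S(1−A)/(4σ)]^(1/4) = [253.4×0.80/(4×5.67×10⁻⁸)]^(1/4) = 172.9 K.
ΔT = T_surf − T_eq = 210 − 172.9.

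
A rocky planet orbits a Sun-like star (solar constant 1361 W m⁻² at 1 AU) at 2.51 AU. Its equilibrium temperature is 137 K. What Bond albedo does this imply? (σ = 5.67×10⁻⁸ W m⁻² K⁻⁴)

Flux at 2.51 AU: S = 1361/2.51² = 216 W m⁻².
From T_eq⁴ = S(1−A)/(4σ): 1−A = 4σT_eq⁴/S.
1−A = 4 × 5.67×10⁻⁸ × (137)⁴ / 216 = 0.370.

A ≈ 0.63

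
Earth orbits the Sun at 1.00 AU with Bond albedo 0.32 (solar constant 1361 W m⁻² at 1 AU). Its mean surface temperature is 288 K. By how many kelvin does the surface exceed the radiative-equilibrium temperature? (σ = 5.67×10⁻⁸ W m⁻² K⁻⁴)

S = 1361/1.00² = 1361 W m⁻².
T_eq = [S(1−A)/(4σ)]^(1/4) = [1361×0.68/(4×5.67×10⁻⁸)]^(1/4) = 252.7 K.
ΔT = T_surf − T_eq = 288 − 252.7.

ΔT ≈ 35.3 K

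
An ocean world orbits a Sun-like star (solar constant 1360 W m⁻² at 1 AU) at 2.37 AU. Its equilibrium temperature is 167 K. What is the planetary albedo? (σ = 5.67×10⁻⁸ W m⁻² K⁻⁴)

A ≈ 0.27

Flux at 2.37 AU: S = 1360/2.37² = 242 W m⁻².
From T_eq⁴ = S(1−A)/(4σ): 1−A = 4σT_eq⁴/S.
1−A = 4 × 5.67×10⁻⁸ × (167)⁴ / 242 = 0.729.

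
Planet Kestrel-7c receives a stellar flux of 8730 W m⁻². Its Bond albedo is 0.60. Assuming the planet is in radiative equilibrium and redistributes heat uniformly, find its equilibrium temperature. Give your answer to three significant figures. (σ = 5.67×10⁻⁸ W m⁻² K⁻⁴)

T_eq ≈ 352 K

Energy balance: absorbed = emitted ⇒ πR²·S(1−A) = 4πR²·σT_eq⁴, so T_eq⁴ = S(1−A)/(4σ).
T_eq = [8730 × 0.40 / (4 × 5.67×10⁻⁸)]^(1/4) = (1.54×10¹⁰)^(1/4) = 352 K.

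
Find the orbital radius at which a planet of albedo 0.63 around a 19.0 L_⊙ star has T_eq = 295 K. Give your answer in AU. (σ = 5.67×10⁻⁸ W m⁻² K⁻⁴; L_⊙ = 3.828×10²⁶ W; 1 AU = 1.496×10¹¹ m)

L = 19.0 × 3.828×10²⁶ = 7.27×10²⁷ W.
From T_eq⁴ = L(1−A)/(16πσd²): d = √[L(1−A)/(16πσT_eq⁴)].
d = √[7.27×10²⁷ × 0.37 / (16π × 5.67×10⁻⁸ × (295)⁴)] = 3.53×10¹¹ m = 2.36 AU.

d ≈ 2.36 AU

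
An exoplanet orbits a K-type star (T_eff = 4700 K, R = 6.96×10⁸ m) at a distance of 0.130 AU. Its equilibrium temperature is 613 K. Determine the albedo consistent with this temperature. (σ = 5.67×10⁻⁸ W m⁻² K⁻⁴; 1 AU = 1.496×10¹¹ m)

d = 0.130 AU = 1.94×10¹⁰ m.
L = 4πR_⋆²σT_⋆⁴ = 4π(6.96×10⁸)² × 5.67×10⁻⁸ × (4700)⁴ = 1.68×10²⁶ W.
S = L/(4πd²) = 3.54×10⁴ W m⁻².
From T_eq⁴ = S(1−A)/(4σ): 1−A = 4σT_eq⁴/S.
1−A = 4 × 5.67×10⁻⁸ × (613)⁴ / 3.54×10⁴ = 0.904.

A ≈ 0.10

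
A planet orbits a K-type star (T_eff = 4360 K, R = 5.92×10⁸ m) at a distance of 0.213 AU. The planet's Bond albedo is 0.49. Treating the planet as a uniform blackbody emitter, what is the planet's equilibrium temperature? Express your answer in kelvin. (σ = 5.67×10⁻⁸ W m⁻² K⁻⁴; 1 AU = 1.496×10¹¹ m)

d = 0.213 AU = 3.19×10¹⁰ m.
L = 4πR_⋆²σT_⋆⁴ = 4π(5.92×10⁸)² × 5.67×10⁻⁸ × (4360)⁴ = 9.02×10²⁵ W.
S = L/(4πd²) = 7070 W m⁻².
Energy balance: absorbed = emitted ⇒ πR²·S(1−A) = 4πR²·σT_eq⁴, so T_eq⁴ = S(1−A)/(4σ).
T_eq = [7070 × 0.51 / (4 × 5.67×10⁻⁸)]^(1/4) = (1.59×10¹⁰)^(1/4) = 355 K.

T_eq ≈ 355 K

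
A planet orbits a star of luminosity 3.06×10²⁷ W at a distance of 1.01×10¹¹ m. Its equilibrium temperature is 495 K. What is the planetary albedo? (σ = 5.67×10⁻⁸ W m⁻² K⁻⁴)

Flux: S = L/(4πd²) = 3.06×10²⁷/(4π×(1.01×10¹¹)²) = 2.39×10⁴ W m⁻².
From T_eq⁴ = S(1−A)/(4σ): 1−A = 4σT_eq⁴/S.
1−A = 4 × 5.67×10⁻⁸ × (495)⁴ / 2.39×10⁴ = 0.570.

A ≈ 0.43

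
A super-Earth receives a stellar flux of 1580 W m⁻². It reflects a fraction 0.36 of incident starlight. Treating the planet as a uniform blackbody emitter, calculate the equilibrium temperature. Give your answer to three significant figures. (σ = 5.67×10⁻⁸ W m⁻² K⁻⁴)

T_eq ≈ 258 K

Energy balance: absorbed = emitted ⇒ πR²·S(1−A) = 4πR²·σT_eq⁴, so T_eq⁴ = S(1−A)/(4σ).
T_eq = [1580 × 0.64 / (4 × 5.67×10⁻⁸)]^(1/4) = (4.46×10⁹)^(1/4) = 258 K.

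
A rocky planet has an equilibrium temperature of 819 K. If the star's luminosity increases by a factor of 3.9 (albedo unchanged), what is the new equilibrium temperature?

T_eq ∝ L^(1/4) · d^(−1/2).
T′ = 819 × 3.9^(1/4) = 1150 K.

T_eq ≈ 1150 K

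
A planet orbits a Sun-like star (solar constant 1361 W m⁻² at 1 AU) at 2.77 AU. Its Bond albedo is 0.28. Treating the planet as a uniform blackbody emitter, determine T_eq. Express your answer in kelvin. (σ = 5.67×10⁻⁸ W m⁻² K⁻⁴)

T_eq ≈ 154 K

Flux at 2.77 AU: S = 1361/2.77² = 177 W m⁻².
Energy balance: absorbed = emitted ⇒ πR²·S(1−A) = 4πR²·σT_eq⁴, so T_eq⁴ = S(1−A)/(4σ).
T_eq = [177 × 0.72 / (4 × 5.67×10⁻⁸)]^(1/4) = (5.63×10⁸)^(1/4) = 154 K.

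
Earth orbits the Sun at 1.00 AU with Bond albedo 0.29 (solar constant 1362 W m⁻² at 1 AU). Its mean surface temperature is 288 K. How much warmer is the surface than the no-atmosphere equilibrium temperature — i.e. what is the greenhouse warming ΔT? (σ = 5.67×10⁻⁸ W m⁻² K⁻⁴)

ΔT ≈ 32.5 K

S = 1362/1.00² = 1362 W m⁻².
T_eq = [S(1−A)/(4σ)]^(1/4) = [1362×0.71/(4×5.67×10⁻⁸)]^(1/4) = 255.5 K.
ΔT = T_surf − T_eq = 288 − 255.5.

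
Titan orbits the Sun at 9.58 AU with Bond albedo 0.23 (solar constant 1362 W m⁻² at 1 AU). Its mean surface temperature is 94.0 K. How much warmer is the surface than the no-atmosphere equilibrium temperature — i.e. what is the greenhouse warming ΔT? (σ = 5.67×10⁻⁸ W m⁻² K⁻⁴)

ΔT ≈ 9.7 K

S = 1362/9.58² = 14.84 W m⁻².
T_eq = [S(1−A)/(4σ)]^(1/4) = [14.84×0.77/(4×5.67×10⁻⁸)]^(1/4) = 84.3 K.
ΔT = T_surf − T_eq = 94 − 84.3.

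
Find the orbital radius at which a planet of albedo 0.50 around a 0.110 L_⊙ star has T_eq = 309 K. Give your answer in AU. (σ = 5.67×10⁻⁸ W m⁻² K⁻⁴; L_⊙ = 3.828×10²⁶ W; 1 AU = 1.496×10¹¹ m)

d ≈ 0.190 AU

L = 0.110 × 3.828×10²⁶ = 4.21×10²⁵ W.
From T_eq⁴ = L(1−A)/(16πσd²): d = √[L(1−A)/(16πσT_eq⁴)].
d = √[4.21×10²⁵ × 0.50 / (16π × 5.67×10⁻⁸ × (309)⁴)] = 2.85×10¹⁰ m = 0.190 AU.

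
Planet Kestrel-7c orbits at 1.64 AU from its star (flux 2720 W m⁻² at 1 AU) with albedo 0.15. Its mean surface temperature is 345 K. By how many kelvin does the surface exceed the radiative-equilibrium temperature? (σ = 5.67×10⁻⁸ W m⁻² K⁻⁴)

S = 2720/1.64² = 1011 W m⁻².
T_eq = [S(1−A)/(4σ)]^(1/4) = [1011×0.85/(4×5.67×10⁻⁸)]^(1/4) = 248.1 K.
ΔT = T_surf − T_eq = 345 − 248.1.

ΔT ≈ 96.9 K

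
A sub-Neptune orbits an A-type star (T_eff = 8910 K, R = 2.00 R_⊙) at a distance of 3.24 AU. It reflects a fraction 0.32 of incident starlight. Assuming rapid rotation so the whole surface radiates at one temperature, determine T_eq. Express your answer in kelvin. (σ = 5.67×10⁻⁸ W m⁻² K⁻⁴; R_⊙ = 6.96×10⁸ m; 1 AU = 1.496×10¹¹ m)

R_⋆ = 2.00 × 6.96×10⁸ = 1.39×10⁹ m.
d = 3.24 AU = 4.85×10¹¹ m.
L = 4πR_⋆²σT_⋆⁴ = 4π(1.39×10⁹)² × 5.67×10⁻⁸ × (8910)⁴ = 8.70×10²⁷ W.
S = L/(4πd²) = 2950 W m⁻².
Energy balance: absorbed = emitted ⇒ πR²·S(1−A) = 4πR²·σT_eq⁴, so T_eq⁴ = S(1−A)/(4σ).
T_eq = [2950 × 0.68 / (4 × 5.67×10⁻⁸)]^(1/4) = (8.84×10⁹)^(1/4) = 307 K.

T_eq ≈ 307 K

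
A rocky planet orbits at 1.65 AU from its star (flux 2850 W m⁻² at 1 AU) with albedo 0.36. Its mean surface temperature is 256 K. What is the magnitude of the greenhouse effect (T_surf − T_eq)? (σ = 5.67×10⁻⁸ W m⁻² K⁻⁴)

ΔT ≈ 22.9 K

S = 2850/1.65² = 1047 W m⁻².
T_eq = [S(1−A)/(4σ)]^(1/4) = [1047×0.64/(4×5.67×10⁻⁸)]^(1/4) = 233.1 K.
ΔT = T_surf − T_eq = 256 − 233.1.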